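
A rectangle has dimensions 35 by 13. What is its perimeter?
Perimeter = 2 * (length + width)
Perimeter = 2 * (35 + 13)
Perimeter = 2 * 48
Perimeter = 96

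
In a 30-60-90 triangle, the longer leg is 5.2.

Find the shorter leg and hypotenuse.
In a 30-60-90 triangle, sides are in ratio 1 : √3 : 2.
Long leg = short leg·√3  →  short leg = 5.2/√3 = 3.002
Hypotenuse = 2·(short leg) = 2·5.2/√3 = 6.004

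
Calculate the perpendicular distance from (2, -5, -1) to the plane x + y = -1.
d = |1(2) + 1(-5) + 0(-1) - (-1)| / √(1² + 1² + 0²) = 2/√2 = 1.414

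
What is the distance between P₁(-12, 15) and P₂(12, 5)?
Using the distance formula: d = sqrt((x₂-x₁)² + (y₂-y₁)²)
dx = 12 - (-12) = 24
dy = 5 - 15 = -10
d = sqrt(24² + (-10)²) = sqrt(576 + 100) = sqrt(676) = 26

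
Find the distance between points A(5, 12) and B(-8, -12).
Using the distance formula: d = sqrt((x₂-x₁)² + (y₂-y₁)²)
dx = (-8) - 5 = -13
dy = (-12) - 12 = -24
d = sqrt((-13)² + (-24)²) = sqrt(169 + 576) = sqrt(745) = 27.29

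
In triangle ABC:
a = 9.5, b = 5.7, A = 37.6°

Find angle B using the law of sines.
sin(B)/b = sin(A)/a
sin(B) = b·sin(A)/a = 5.7·sin(37.6°)/9.5 = 0.366087
B = arcsin(0.366087) = 21.47°  (b ≤ a, so B ≤ A and the acute solution is unique)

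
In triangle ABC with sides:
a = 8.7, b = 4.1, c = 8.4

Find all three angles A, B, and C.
By the law of cosines:
cos(A) = (b² + c² - a²)/(2bc) = 0.169570  →  A = 80.24°
cos(B) = (a² + c² - b²)/(2ac) = 0.885605  →  B = 27.67°
cos(C) = (a² + b² - c²)/(2ab) = 0.307541  →  C = 72.09°
Check: A + B + C = 180.0° ✓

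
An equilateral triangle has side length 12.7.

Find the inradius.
For an equilateral triangle, r = s/(2√3) where s is the side.
r = 12.7/(2√3) = 12.7/3.464102 = 3.666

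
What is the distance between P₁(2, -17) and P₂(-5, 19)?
Using the distance formula: d = sqrt((x₂-x₁)² + (y₂-y₁)²)
dx = (-5) - 2 = -7
dy = 19 - (-17) = 36
d = sqrt((-7)² + 36²) = sqrt(49 + 1296) = sqrt(1345) = 36.67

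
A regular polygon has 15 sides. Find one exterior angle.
Exterior angle of a regular n-gon = 360/n
Exterior angle = 360/15
Exterior angle = 24 degrees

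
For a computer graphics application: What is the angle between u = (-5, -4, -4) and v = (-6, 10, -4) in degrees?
u·v = 6, |u|² = 57, |v|² = 152
cos θ = 6/√8664 ≈ 0.06446
θ ≈ 86.3°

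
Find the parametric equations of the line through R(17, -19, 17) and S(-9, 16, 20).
Direction vector d = S - R = (-26, 35, 3)
x = 17 - 26t, y = -19 + 35t, z = 17 + 3t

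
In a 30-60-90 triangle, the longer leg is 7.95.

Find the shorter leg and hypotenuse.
In a 30-60-90 triangle, sides are in ratio 1 : √3 : 2.
Long leg = short leg·√3  →  short leg = 7.95/√3 = 4.59
Hypotenuse = 2·(short leg) = 2·7.95/√3 = 9.18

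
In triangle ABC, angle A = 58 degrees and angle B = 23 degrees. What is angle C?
Sum of angles in a triangle = 180 degrees
Third angle = 180 - 58 - 23
Third angle = 99 degrees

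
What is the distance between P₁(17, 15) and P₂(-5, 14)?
Using the distance formula: d = sqrt((x₂-x₁)² + (y₂-y₁)²)
dx = (-5) - 17 = -22
dy = 14 - 15 = -1
d = sqrt((-22)² + (-1)²) = sqrt(484 + 1) = sqrt(485) = 22.02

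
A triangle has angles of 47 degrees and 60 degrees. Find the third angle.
Sum of angles in a triangle = 180 degrees
Third angle = 180 - 47 - 60
Third angle = 73 degrees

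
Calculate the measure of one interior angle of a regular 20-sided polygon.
Interior angle of a regular n-gon = (n-2)*180/n
Interior angle = (20-2)*180/20
Interior angle = 18*180/20
Interior angle = 3240/20
Interior angle = 162 degrees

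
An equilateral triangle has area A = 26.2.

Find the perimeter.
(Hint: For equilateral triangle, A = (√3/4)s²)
A = (√3/4)s²  →  s² = 4A/√3 = 4·26.2/√3 = 60.5063
s = 7.77858
Perimeter = 3s = 23.34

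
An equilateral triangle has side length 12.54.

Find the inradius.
For an equilateral triangle, r = s/(2√3) where s is the side.
r = 12.54/(2√3) = 12.54/3.464102 = 3.62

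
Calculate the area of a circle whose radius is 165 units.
Area = pi * r²
Area = pi * 165²
Area = pi * 27225
Area = 85529.86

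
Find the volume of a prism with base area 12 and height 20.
Volume = base area * height
Volume = 12 * 20
Volume = 240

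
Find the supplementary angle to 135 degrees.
Supplementary angles sum to 180 degrees.
Other angle = 180 - 135
Other angle = 45 degrees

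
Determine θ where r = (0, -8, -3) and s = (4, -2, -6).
r·s = 34, |r|² = 73, |s|² = 56
cos θ = 34/√4088 ≈ 0.5318
θ ≈ 57.87°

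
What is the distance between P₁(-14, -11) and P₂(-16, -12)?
Using the distance formula: d = sqrt((x₂-x₁)² + (y₂-y₁)²)
dx = (-16) - (-14) = -2
dy = (-12) - (-11) = -1
d = sqrt((-2)² + (-1)²) = sqrt(4 + 1) = sqrt(5) = 2.24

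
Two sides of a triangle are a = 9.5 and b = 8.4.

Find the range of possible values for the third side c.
By the triangle inequality: |a - b| < c < a + b
|9.5 - 8.4| < c < 9.5 + 8.4
1.1 < c < 17.9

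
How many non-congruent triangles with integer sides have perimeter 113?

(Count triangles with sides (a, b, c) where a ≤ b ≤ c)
With a ≤ b ≤ c and a + b + c = 113, the triangle inequality a + b > c gives c < 113/2, so c ≤ 56.
Iterate a from 1 to ⌊p/3⌋ = 37; for each a, b ranges from a to ⌊(p−a)/2⌋ with c = p − a − b, keeping only c ≥ b.
Triples: (1, 56, 56), (2, 55, 56), (3, 54, 56), …
Count = 280 triangles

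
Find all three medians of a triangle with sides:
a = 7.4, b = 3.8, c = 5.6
Using m_x = ½√(2y² + 2z² - x²):
m_a = ½√(2·3.8² + 2·5.6² - 7.4²) = ½√36.84 = 3.035
m_b = ½√(2·7.4² + 2·5.6² - 3.8²) = ½√157.8 = 6.281
m_c = ½√(2·7.4² + 2·3.8² - 5.6²) = ½√107.04 = 5.173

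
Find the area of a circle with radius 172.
Area = pi * r²
Area = pi * 172²
Area = pi * 29584
Area = 92940.88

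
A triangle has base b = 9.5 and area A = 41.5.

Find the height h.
A = ½bh  →  h = 2A/b
h = 2·41.5/9.5 = 8.737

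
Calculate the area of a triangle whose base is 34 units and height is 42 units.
Area = (1/2) * base * height
Area = (1/2) * 34 * 42
Area = 714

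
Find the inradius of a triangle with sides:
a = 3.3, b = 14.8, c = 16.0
s = (a+b+c)/2 = (3.3+14.8+16.0)/2 = 17.05
Area = √(s(s-a)(s-b)(s-c)) = √(17.05·13.75·2.25·1.05) = 23.5342
r = Area/s = 23.5342/17.05 = 1.38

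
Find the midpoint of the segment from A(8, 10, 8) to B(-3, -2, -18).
Midpoint = ((8-3)/2, (10-2)/2, (8-18)/2) = (2.5, 4, -5)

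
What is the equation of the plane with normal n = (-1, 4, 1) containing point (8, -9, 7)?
d = n·P = (-1)(8) + (4)(-9) + (1)(7) = -37
Plane: -x + 4y + z = -37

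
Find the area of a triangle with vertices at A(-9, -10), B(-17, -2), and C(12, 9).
Using the coordinate formula: Area = (1/2)|x₁(y₂-y₃) + x₂(y₃-y₁) + x₃(y₁-y₂)|
Area = (1/2)|(-9)((-2)-9) + (-17)(9-(-10)) + 12((-10)-(-2))|
Area = (1/2)|(-9)*(-11) + (-17)*19 + 12*(-8)|
Area = (1/2)|99 + (-323) + (-96)|
Area = (1/2)*320 = 160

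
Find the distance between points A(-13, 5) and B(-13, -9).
Using the distance formula: d = sqrt((x₂-x₁)² + (y₂-y₁)²)
dx = (-13) - (-13) = 0
dy = (-9) - 5 = -14
d = sqrt(0² + (-14)²) = sqrt(0 + 196) = sqrt(196) = 14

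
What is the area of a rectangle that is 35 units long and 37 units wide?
Area = length * width
Area = 35 * 37
Area = 1295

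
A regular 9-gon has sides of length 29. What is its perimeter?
Perimeter = number of sides * side length
Perimeter = 9 * 29
Perimeter = 261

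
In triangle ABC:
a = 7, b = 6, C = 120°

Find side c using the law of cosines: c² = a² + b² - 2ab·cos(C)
c² = 7² + 6² - 2·7·6·cos(120°)
c² = 49 + 36 - 84·-0.5000 = 127
c = √127 = 11.27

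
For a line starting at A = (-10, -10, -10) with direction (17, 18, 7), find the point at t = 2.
P(2) = (-10 + 17(2), -10 + 18(2), -10 + 7(2)) = (24, 26, 4)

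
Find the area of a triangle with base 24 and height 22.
Area = (1/2) * base * height
Area = (1/2) * 24 * 22
Area = 264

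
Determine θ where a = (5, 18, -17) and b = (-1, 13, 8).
a·b = 93, |a|² = 638, |b|² = 234
cos θ = 93/√149292 ≈ 0.2407
θ ≈ 76.07°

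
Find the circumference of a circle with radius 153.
Circumference = 2 * pi * r
Circumference = 2 * pi * 153
Circumference = 961.33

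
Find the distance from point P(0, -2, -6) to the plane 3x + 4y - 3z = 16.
d = |3(0) + 4(-2) + (-3)(-6) - (16)| / √(3² + 4² + (-3)²) = 6/√34 = 1.029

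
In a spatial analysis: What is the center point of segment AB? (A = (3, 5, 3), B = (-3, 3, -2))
Midpoint = ((3-3)/2, (5+3)/2, (3-2)/2) = (0, 4, 0.5)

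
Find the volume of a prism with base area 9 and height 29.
Volume = base area * height
Volume = 9 * 29
Volume = 261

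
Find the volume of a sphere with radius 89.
Volume = (4/3) * pi * r³
Volume = (4/3) * pi * 89³
Volume = (4/3) * pi * 704969
Volume = 2952967.24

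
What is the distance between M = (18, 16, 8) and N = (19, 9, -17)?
d = √[(1)² + (-7)² + (-25)²] = √675 = 25.98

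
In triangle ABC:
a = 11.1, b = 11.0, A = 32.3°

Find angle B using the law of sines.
sin(B)/b = sin(A)/a
sin(B) = b·sin(A)/a = 11.0·sin(32.3°)/11.1 = 0.529538
B = arcsin(0.529538) = 31.97°  (b ≤ a, so B ≤ A and the acute solution is unique)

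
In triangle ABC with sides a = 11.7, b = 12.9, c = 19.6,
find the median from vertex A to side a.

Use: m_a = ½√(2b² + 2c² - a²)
m_a = ½√(2·12.9² + 2·19.6² - 11.7²)
m_a = ½√(332.82 + 768.32 - 136.89) = ½√964.25 = 15.53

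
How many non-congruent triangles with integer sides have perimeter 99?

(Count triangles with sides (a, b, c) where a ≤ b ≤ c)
With a ≤ b ≤ c and a + b + c = 99, the triangle inequality a + b > c gives c < 99/2, so c ≤ 49.
Iterate a from 1 to ⌊p/3⌋ = 33; for each a, b ranges from a to ⌊(p−a)/2⌋ with c = p − a − b, keeping only c ≥ b.
Triples: (1, 49, 49), (2, 48, 49), (3, 47, 49), …
Count = 217 triangles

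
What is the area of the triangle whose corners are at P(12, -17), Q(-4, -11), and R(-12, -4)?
Using the coordinate formula: Area = (1/2)|x₁(y₂-y₃) + x₂(y₃-y₁) + x₃(y₁-y₂)|
Area = (1/2)|12((-11)-(-4)) + (-4)((-4)-(-17)) + (-12)((-17)-(-11))|
Area = (1/2)|12*(-7) + (-4)*13 + (-12)*(-6)|
Area = (1/2)|(-84) + (-52) + 72|
Area = (1/2)*64 = 32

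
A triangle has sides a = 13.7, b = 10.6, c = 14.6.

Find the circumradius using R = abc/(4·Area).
s = (a+b+c)/2 = 19.45
Area = √(s(s-a)(s-b)(s-c)) = √(19.45·5.75·8.85·4.85) = 69.2845
R = abc/(4·Area) = (13.7·10.6·14.6)/(4·69.2845) = 2120.212/277.138 = 7.65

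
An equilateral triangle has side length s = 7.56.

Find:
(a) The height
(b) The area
(a) Height h = s·√3/2 = 7.56·√3/2 = 6.547
(b) Area = (√3/4)·s² = (√3/4)·7.56² = (√3/4)·57.1536 = 24.75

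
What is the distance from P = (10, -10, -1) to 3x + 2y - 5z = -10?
d = |3(10) + 2(-10) + (-5)(-1) - (-10)| / √(3² + 2² + (-5)²) = 25/√38 = 4.056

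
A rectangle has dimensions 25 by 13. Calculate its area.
Area = length * width
Area = 25 * 13
Area = 325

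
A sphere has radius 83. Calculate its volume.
Volume = (4/3) * pi * r³
Volume = (4/3) * pi * 83³
Volume = (4/3) * pi * 571787
Volume = 2395095.78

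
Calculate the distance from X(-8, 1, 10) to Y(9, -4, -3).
d = √[(17)² + (-5)² + (-13)²] = √483 = 21.98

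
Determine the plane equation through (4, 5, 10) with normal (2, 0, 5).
d = n·P = (2)(4) + (0)(5) + (5)(10) = 58
Plane: 2x + 5z = 58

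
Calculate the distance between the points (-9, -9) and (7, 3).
Using the distance formula: d = sqrt((x₂-x₁)² + (y₂-y₁)²)
dx = 7 - (-9) = 16
dy = 3 - (-9) = 12
d = sqrt(16² + 12²) = sqrt(256 + 144) = sqrt(400) = 20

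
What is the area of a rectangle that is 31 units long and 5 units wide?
Area = length * width
Area = 31 * 5
Area = 155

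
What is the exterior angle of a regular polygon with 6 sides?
Exterior angle of a regular n-gon = 360/n
Exterior angle = 360/6
Exterior angle = 60 degrees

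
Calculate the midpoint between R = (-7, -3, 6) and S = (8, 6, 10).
Midpoint = ((-7+8)/2, (-3+6)/2, (6+10)/2) = (0.5, 1.5, 8)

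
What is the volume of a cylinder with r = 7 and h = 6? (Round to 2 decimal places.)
Volume = pi * r² * h
Volume = pi * 7² * 6
Volume = pi * 49 * 6
Volume = pi * 294
Volume = 923.63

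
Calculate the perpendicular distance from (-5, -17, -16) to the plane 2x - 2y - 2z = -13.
d = |2(-5) + (-2)(-17) + (-2)(-16) - (-13)| / √(2² + (-2)² + (-2)²) = 69/√12 = 19.92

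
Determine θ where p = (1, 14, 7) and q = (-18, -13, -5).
p·q = -235, |p|² = 246, |q|² = 518
cos θ = -235/√127428 ≈ -0.6583
θ ≈ 131.2°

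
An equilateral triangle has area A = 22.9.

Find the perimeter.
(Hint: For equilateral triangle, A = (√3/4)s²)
A = (√3/4)s²  →  s² = 4A/√3 = 4·22.9/√3 = 52.8853
s = 7.27223
Perimeter = 3s = 21.82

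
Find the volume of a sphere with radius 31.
Volume = (4/3) * pi * r³
Volume = (4/3) * pi * 31³
Volume = (4/3) * pi * 29791
Volume = 124788.25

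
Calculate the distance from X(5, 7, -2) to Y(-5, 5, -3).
d = √[(-10)² + (-2)² + (-1)²] = √105 = 10.25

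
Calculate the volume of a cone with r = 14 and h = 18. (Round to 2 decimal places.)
Volume = (1/3) * pi * r² * h
Volume = (1/3) * pi * 14² * 18
Volume = (1/3) * pi * 196 * 18
Volume = (1/3) * pi * 3528
Volume = 3694.51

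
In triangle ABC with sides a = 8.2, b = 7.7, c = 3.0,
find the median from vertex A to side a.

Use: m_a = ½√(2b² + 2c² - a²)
m_a = ½√(2·7.7² + 2·3.0² - 8.2²)
m_a = ½√(118.58 + 18 - 67.24) = ½√69.34 = 4.164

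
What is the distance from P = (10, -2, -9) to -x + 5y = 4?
d = |(-1)(10) + 5(-2) + 0(-9) - (4)| / √((-1)² + 5² + 0²) = 24/√26 = 4.707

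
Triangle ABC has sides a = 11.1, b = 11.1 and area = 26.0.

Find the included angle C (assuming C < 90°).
Area = ½ab·sin(C)  →  sin(C) = 2·Area/(ab)
sin(C) = 2·26.0/(11.1·11.1) = 0.422044
C = arcsin(0.422044) = 24.96°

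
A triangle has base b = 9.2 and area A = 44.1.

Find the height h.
A = ½bh  →  h = 2A/b
h = 2·44.1/9.2 = 9.587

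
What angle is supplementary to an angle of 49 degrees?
Supplementary angles sum to 180 degrees.
Other angle = 180 - 49
Other angle = 131 degrees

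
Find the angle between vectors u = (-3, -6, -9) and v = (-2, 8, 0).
u·v = -42, |u|² = 126, |v|² = 68
cos θ = -42/√8568 ≈ -0.4537
θ ≈ 117.0°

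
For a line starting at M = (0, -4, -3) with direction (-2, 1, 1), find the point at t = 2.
P(2) = (0 + (-2)(2), -4 + 1(2), -3 + 1(2)) = (-4, -2, -1)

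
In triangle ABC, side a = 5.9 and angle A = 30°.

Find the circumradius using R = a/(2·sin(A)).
R = a/(2·sin(A)) = 5.9/(2·sin(30°))
R = 5.9/(2·0.500000) = 5.9/1.000000 = 5.9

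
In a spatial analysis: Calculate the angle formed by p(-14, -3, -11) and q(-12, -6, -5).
p·q = 241, |p|² = 326, |q|² = 205
cos θ = 241/√66830 ≈ 0.9322
θ ≈ 21.21°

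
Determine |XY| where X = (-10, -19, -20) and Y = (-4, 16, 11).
d = √[(6)² + (35)² + (31)²] = √2222 = 47.14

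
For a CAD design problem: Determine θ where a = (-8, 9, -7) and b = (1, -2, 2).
a·b = -40, |a|² = 194, |b|² = 9
cos θ = -40/√1746 ≈ -0.9573
θ ≈ 163.2°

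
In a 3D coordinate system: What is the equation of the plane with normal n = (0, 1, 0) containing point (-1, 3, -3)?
d = n·P = (0)(-1) + (1)(3) + (0)(-3) = 3
Plane: y = 3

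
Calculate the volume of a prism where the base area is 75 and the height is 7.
Volume = base area * height
Volume = 75 * 7
Volume = 525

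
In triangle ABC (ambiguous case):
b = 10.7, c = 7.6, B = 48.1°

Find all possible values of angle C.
sin(C)/c = sin(B)/b  →  sin(C) = c·sin(B)/b = 7.6·sin(48.1°)/10.7 = 0.528670
C₁ = arcsin(0.528670) = 31.92°,  C₂ = 180° - C₁ = 148.08°
Check C₂: A = 180° - 48.1° - 148.08° = -16.18° ≤ 0, rejected
C = 31.92° (one solution)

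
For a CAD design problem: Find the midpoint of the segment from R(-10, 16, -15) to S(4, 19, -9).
Midpoint = ((-10+4)/2, (16+19)/2, (-15-9)/2) = (-3, 17.5, -12)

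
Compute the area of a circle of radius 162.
Area = pi * r²
Area = pi * 162²
Area = pi * 26244
Area = 82447.96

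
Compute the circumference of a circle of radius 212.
Circumference = 2 * pi * r
Circumference = 2 * pi * 212
Circumference = 1332.04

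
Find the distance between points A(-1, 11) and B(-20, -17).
Using the distance formula: d = sqrt((x₂-x₁)² + (y₂-y₁)²)
dx = (-20) - (-1) = -19
dy = (-17) - 11 = -28
d = sqrt((-19)² + (-28)²) = sqrt(361 + 784) = sqrt(1145) = 33.84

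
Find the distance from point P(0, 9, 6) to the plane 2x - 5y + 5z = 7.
d = |2(0) + (-5)(9) + 5(6) - (7)| / √(2² + (-5)² + 5²) = 22/√54 = 2.994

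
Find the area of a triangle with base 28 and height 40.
Area = (1/2) * base * height
Area = (1/2) * 28 * 40
Area = 560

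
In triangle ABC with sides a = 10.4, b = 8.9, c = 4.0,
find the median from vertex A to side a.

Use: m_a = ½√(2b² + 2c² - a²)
m_a = ½√(2·8.9² + 2·4.0² - 10.4²)
m_a = ½√(158.42 + 32 - 108.16) = ½√82.26 = 4.535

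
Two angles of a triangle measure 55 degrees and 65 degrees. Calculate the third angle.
Sum of angles in a triangle = 180 degrees
Third angle = 180 - 55 - 65
Third angle = 60 degrees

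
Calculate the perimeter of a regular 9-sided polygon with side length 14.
Perimeter = number of sides * side length
Perimeter = 9 * 14
Perimeter = 126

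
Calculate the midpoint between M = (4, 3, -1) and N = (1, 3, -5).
Midpoint = ((4+1)/2, (3+3)/2, (-1-5)/2) = (2.5, 3, -3)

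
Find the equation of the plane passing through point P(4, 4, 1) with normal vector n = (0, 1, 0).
d = n·P = (0)(4) + (1)(4) + (0)(1) = 4
Plane: y = 4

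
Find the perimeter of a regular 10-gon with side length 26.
Perimeter = number of sides * side length
Perimeter = 10 * 26
Perimeter = 260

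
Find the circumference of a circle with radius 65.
Circumference = 2 * pi * r
Circumference = 2 * pi * 65
Circumference = 408.41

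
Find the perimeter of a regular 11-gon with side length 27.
Perimeter = number of sides * side length
Perimeter = 11 * 27
Perimeter = 297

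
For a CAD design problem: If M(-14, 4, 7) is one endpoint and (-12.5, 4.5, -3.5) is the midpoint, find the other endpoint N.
N = (2×(-12.5) - (-14), 2×4.5 - 4, 2×(-3.5) - 7) = (-11, 5, -14)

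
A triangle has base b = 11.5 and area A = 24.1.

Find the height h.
A = ½bh  →  h = 2A/b
h = 2·24.1/11.5 = 4.191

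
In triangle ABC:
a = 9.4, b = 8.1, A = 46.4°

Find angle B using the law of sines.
sin(B)/b = sin(A)/a
sin(B) = b·sin(A)/a = 8.1·sin(46.4°)/9.4 = 0.624020
B = arcsin(0.624020) = 38.61°  (b ≤ a, so B ≤ A and the acute solution is unique)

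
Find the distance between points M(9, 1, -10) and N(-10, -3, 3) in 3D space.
d = √[(-19)² + (-4)² + (13)²] = √546 = 23.37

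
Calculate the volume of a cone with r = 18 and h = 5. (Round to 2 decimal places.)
Volume = (1/3) * pi * r² * h
Volume = (1/3) * pi * 18² * 5
Volume = (1/3) * pi * 324 * 5
Volume = (1/3) * pi * 1620
Volume = 1696.46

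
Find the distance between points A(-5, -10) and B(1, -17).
Using the distance formula: d = sqrt((x₂-x₁)² + (y₂-y₁)²)
dx = 1 - (-5) = 6
dy = (-17) - (-10) = -7
d = sqrt(6² + (-7)²) = sqrt(36 + 49) = sqrt(85) = 9.22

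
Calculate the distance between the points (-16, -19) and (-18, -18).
Using the distance formula: d = sqrt((x₂-x₁)² + (y₂-y₁)²)
dx = (-18) - (-16) = -2
dy = (-18) - (-19) = 1
d = sqrt((-2)² + 1²) = sqrt(4 + 1) = sqrt(5) = 2.24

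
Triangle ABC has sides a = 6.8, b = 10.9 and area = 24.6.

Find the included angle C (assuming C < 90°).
Area = ½ab·sin(C)  →  sin(C) = 2·Area/(ab)
sin(C) = 2·24.6/(6.8·10.9) = 0.663788
C = arcsin(0.663788) = 41.59°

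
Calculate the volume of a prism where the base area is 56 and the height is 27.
Volume = base area * height
Volume = 56 * 27
Volume = 1512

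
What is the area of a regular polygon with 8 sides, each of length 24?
For a regular 8-gon with side length s = 24:
Apothem a = s / (2*tan(pi/8)) = 24 / (2*tan(pi/8)) ≈ 28.97056
Perimeter P = 8 * 24 = 192
Area = (1/2) * P * a = (1/2) * 192 * 28.97056 = 2781.17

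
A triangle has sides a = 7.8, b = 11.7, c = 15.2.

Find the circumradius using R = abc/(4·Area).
s = (a+b+c)/2 = 17.35
Area = √(s(s-a)(s-b)(s-c)) = √(17.35·9.55·5.65·2.15) = 44.8637
R = abc/(4·Area) = (7.8·11.7·15.2)/(4·44.8637) = 1387.152/179.4548 = 7.73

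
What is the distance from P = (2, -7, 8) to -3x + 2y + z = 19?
d = |(-3)(2) + 2(-7) + 1(8) - (19)| / √((-3)² + 2² + 1²) = 31/√14 = 8.285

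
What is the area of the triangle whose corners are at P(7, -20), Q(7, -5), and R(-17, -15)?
Using the coordinate formula: Area = (1/2)|x₁(y₂-y₃) + x₂(y₃-y₁) + x₃(y₁-y₂)|
Area = (1/2)|7((-5)-(-15)) + 7((-15)-(-20)) + (-17)((-20)-(-5))|
Area = (1/2)|7*10 + 7*5 + (-17)*(-15)|
Area = (1/2)|70 + 35 + 255|
Area = (1/2)*360 = 180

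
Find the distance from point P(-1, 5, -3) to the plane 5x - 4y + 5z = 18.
d = |5(-1) + (-4)(5) + 5(-3) - (18)| / √(5² + (-4)² + 5²) = 58/√66 = 7.139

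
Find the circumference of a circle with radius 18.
Circumference = 2 * pi * r
Circumference = 2 * pi * 18
Circumference = 113.10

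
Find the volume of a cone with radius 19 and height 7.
Volume = (1/3) * pi * r² * h
Volume = (1/3) * pi * 19² * 7
Volume = (1/3) * pi * 361 * 7
Volume = (1/3) * pi * 2527
Volume = 2646.27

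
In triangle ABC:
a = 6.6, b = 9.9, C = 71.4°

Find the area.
Using A = ½ab·sin(C):
A = ½·6.6·9.9·sin(71.4°) = ½·65.34·0.947768 = 30.96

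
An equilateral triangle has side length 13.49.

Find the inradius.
For an equilateral triangle, r = s/(2√3) where s is the side.
r = 13.49/(2√3) = 13.49/3.464102 = 3.894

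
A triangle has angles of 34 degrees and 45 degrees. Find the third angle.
Sum of angles in a triangle = 180 degrees
Third angle = 180 - 34 - 45
Third angle = 101 degrees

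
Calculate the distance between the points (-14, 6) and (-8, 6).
Using the distance formula: d = sqrt((x₂-x₁)² + (y₂-y₁)²)
dx = (-8) - (-14) = 6
dy = 6 - 6 = 0
d = sqrt(6² + 0²) = sqrt(36 + 0) = sqrt(36) = 6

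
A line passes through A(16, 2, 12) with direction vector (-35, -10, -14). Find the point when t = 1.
P(1) = (16 + (-35)(1), 2 + (-10)(1), 12 + (-14)(1)) = (-19, -8, -2)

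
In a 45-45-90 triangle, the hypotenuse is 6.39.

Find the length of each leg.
In a 45-45-90 triangle, hypotenuse = leg·√2  →  leg = hypotenuse/√2
leg = 6.39/√2 = 4.518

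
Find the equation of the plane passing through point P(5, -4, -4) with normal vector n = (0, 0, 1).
d = n·P = (0)(5) + (0)(-4) + (1)(-4) = -4
Plane: z = -4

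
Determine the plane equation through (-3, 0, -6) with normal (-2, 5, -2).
d = n·P = (-2)(-3) + (5)(0) + (-2)(-6) = 18
Plane: -2x + 5y - 2z = 18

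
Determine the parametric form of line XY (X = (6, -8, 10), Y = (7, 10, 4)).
Direction vector d = Y - X = (1, 18, -6)
x = 6 + t, y = -8 + 18t, z = 10 - 6t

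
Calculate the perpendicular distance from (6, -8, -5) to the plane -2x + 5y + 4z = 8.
d = |(-2)(6) + 5(-8) + 4(-5) - (8)| / √((-2)² + 5² + 4²) = 80/√45 = 11.93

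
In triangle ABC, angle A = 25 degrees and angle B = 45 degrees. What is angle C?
Sum of angles in a triangle = 180 degrees
Third angle = 180 - 25 - 45
Third angle = 110 degrees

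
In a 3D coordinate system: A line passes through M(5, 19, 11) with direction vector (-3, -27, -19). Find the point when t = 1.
P(1) = (5 + (-3)(1), 19 + (-27)(1), 11 + (-19)(1)) = (2, -8, -8)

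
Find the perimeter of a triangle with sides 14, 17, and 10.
Perimeter = sum of all sides
Perimeter = 14 + 17 + 10
Perimeter = 41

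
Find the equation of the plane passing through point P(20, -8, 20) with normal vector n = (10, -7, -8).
d = n·P = (10)(20) + (-7)(-8) + (-8)(20) = 96
Plane: 10x - 7y - 8z = 96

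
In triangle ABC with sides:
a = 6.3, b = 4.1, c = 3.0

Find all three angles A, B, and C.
By the law of cosines:
cos(A) = (b² + c² - a²)/(2bc) = -0.564228  →  A = 124.3°
cos(B) = (a² + c² - b²)/(2ac) = 0.843386  →  B = 32.5°
cos(C) = (a² + b² - c²)/(2ab) = 0.919473  →  C = 23.15°
Check: A + B + C = 180.0° ✓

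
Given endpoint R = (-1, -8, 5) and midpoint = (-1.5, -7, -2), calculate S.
S = (2×(-1.5) - (-1), 2×(-7) - (-8), 2×(-2) - 5) = (-2, -6, -9)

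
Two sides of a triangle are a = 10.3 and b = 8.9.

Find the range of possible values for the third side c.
By the triangle inequality: |a - b| < c < a + b
|10.3 - 8.9| < c < 10.3 + 8.9
1.4 < c < 19.2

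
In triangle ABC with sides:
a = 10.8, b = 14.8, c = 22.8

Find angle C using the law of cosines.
cos(C) = (a² + b² - c²)/(2ab)
cos(C) = (10.8² + 14.8² - 22.8²)/(2·10.8·14.8) = -184.16/319.68 = -0.576076
C = arccos(-0.576076) = 125.2°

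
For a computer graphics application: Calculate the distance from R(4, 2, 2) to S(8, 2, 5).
d = √[(4)² + (0)² + (3)²] = √25 = 5.0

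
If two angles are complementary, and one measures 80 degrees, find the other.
Complementary angles sum to 90 degrees.
Other angle = 90 - 80
Other angle = 10 degrees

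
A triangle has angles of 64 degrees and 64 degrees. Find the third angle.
Sum of angles in a triangle = 180 degrees
Third angle = 180 - 64 - 64
Third angle = 52 degrees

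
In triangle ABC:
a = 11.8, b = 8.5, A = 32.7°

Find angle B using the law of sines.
sin(B)/b = sin(A)/a
sin(B) = b·sin(A)/a = 8.5·sin(32.7°)/11.8 = 0.389156
B = arcsin(0.389156) = 22.9°  (b ≤ a, so B ≤ A and the acute solution is unique)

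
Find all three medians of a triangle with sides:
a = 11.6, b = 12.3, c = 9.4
Using m_x = ½√(2y² + 2z² - x²):
m_a = ½√(2·12.3² + 2·9.4² - 11.6²) = ½√344.74 = 9.284
m_b = ½√(2·11.6² + 2·9.4² - 12.3²) = ½√294.55 = 8.581
m_c = ½√(2·11.6² + 2·12.3² - 9.4²) = ½√483.34 = 10.99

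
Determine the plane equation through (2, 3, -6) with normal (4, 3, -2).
d = n·P = (4)(2) + (3)(3) + (-2)(-6) = 29
Plane: 4x + 3y - 2z = 29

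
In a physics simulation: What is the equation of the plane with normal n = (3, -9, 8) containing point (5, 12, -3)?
d = n·P = (3)(5) + (-9)(12) + (8)(-3) = -117
Plane: 3x - 9y + 8z = -117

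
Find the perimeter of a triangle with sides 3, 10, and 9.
Perimeter = sum of all sides
Perimeter = 3 + 10 + 9
Perimeter = 22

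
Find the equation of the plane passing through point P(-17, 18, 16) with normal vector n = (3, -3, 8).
d = n·P = (3)(-17) + (-3)(18) + (8)(16) = 23
Plane: 3x - 3y + 8z = 23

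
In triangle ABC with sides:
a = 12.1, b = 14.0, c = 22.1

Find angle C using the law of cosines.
cos(C) = (a² + b² - c²)/(2ab)
cos(C) = (12.1² + 14.0² - 22.1²)/(2·12.1·14.0) = -146/338.8 = -0.430933
C = arccos(-0.430933) = 115.5°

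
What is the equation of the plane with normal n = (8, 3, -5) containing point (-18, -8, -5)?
d = n·P = (8)(-18) + (3)(-8) + (-5)(-5) = -143
Plane: 8x + 3y - 5z = -143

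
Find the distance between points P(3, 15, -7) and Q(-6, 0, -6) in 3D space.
d = √[(-9)² + (-15)² + (1)²] = √307 = 17.52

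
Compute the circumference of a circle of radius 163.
Circumference = 2 * pi * r
Circumference = 2 * pi * 163
Circumference = 1024.16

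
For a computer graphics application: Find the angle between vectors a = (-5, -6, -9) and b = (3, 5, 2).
a·b = -63, |a|² = 142, |b|² = 38
cos θ = -63/√5396 ≈ -0.8576
θ ≈ 149.1°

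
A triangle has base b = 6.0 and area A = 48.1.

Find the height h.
A = ½bh  →  h = 2A/b
h = 2·48.1/6.0 = 16.03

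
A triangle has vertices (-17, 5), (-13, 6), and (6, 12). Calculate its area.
Using the coordinate formula: Area = (1/2)|x₁(y₂-y₃) + x₂(y₃-y₁) + x₃(y₁-y₂)|
Area = (1/2)|(-17)(6-12) + (-13)(12-5) + 6(5-6)|
Area = (1/2)|(-17)*(-6) + (-13)*7 + 6*(-1)|
Area = (1/2)|102 + (-91) + (-6)|
Area = (1/2)*5 = 2.50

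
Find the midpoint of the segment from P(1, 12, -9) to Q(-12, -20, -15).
Midpoint = ((1-12)/2, (12-20)/2, (-9-15)/2) = (-5.5, -4, -12)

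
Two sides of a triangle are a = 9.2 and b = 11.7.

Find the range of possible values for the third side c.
By the triangle inequality: |a - b| < c < a + b
|9.2 - 11.7| < c < 9.2 + 11.7
2.5 < c < 20.9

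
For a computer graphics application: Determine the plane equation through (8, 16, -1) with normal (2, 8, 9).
d = n·P = (2)(8) + (8)(16) + (9)(-1) = 135
Plane: 2x + 8y + 9z = 135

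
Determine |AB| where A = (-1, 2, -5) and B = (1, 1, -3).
d = √[(2)² + (-1)² + (2)²] = √9 = 3.0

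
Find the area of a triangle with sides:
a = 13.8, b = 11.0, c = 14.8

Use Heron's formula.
s = (a+b+c)/2 = (13.8+11.0+14.8)/2 = 19.8
A = √(s(s-a)(s-b)(s-c)) = √(19.8·6·8.8·5)
A = √5227.2 = 72.3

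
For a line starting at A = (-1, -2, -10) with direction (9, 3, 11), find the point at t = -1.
P(-1) = (-1 + 9(-1), -2 + 3(-1), -10 + 11(-1)) = (-10, -5, -21)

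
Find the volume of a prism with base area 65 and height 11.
Volume = base area * height
Volume = 65 * 11
Volume = 715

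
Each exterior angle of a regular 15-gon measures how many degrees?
Exterior angle of a regular n-gon = 360/n
Exterior angle = 360/15
Exterior angle = 24 degrees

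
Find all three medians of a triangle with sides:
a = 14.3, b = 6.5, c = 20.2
Using m_x = ½√(2y² + 2z² - x²):
m_a = ½√(2·6.5² + 2·20.2² - 14.3²) = ½√696.09 = 13.19
m_b = ½√(2·14.3² + 2·20.2² - 6.5²) = ½√1182.81 = 17.2
m_c = ½√(2·14.3² + 2·6.5² - 20.2²) = ½√85.44 = 4.622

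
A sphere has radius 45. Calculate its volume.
Volume = (4/3) * pi * r³
Volume = (4/3) * pi * 45³
Volume = (4/3) * pi * 91125
Volume = 381703.51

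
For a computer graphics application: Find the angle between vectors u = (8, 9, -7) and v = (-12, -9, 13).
u·v = -268, |u|² = 194, |v|² = 394
cos θ = -268/√76436 ≈ -0.9694
θ ≈ 165.8°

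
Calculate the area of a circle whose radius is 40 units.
Area = pi * r²
Area = pi * 40²
Area = pi * 1600
Area = 5026.55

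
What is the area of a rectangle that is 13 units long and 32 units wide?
Area = length * width
Area = 13 * 32
Area = 416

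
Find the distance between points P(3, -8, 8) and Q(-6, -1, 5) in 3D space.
d = √[(-9)² + (7)² + (-3)²] = √139 = 11.79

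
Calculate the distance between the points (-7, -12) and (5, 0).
Using the distance formula: d = sqrt((x₂-x₁)² + (y₂-y₁)²)
dx = 5 - (-7) = 12
dy = 0 - (-12) = 12
d = sqrt(12² + 12²) = sqrt(144 + 144) = sqrt(288) = 16.97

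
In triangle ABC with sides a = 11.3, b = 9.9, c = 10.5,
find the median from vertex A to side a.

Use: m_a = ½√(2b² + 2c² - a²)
m_a = ½√(2·9.9² + 2·10.5² - 11.3²)
m_a = ½√(196.02 + 220.5 - 127.69) = ½√288.83 = 8.497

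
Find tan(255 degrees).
tan(255 degrees) = 3.7321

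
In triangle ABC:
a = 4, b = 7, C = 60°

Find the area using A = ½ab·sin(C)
A = ½·4·7·sin(60°) = ½·28·0.866025 = 12.12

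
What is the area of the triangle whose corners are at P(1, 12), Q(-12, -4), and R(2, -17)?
Using the coordinate formula: Area = (1/2)|x₁(y₂-y₃) + x₂(y₃-y₁) + x₃(y₁-y₂)|
Area = (1/2)|1((-4)-(-17)) + (-12)((-17)-12) + 2(12-(-4))|
Area = (1/2)|1*13 + (-12)*(-29) + 2*16|
Area = (1/2)|13 + 348 + 32|
Area = (1/2)*393 = 196.50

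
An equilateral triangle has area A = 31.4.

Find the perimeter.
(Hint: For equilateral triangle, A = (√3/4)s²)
A = (√3/4)s²  →  s² = 4A/√3 = 4·31.4/√3 = 72.5152
s = 8.51559
Perimeter = 3s = 25.55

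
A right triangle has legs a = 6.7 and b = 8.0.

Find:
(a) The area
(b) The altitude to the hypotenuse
(a) Area = ½ab = ½·6.7·8.0 = 26.8
(b) Hypotenuse c = √(6.7² + 8.0²) = √108.89 = 10.435
    Area = ½·c·h_c  →  h_c = 2·Area/c = 2·26.8/10.435 = 5.137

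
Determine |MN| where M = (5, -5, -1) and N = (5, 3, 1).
d = √[(0)² + (8)² + (2)²] = √68 = 8.246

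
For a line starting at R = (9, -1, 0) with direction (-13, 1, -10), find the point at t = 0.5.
P(0.5) = (9 + (-13)(0.5), -1 + 1(0.5), 0 + (-10)(0.5)) = (2.5, -0.5, -5)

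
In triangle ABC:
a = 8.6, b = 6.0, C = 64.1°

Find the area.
Using A = ½ab·sin(C):
A = ½·8.6·6.0·sin(64.1°) = ½·51.6·0.899558 = 23.21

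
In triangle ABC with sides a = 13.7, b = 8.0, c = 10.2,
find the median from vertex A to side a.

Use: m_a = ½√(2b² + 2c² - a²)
m_a = ½√(2·8.0² + 2·10.2² - 13.7²)
m_a = ½√(128 + 208.08 - 187.69) = ½√148.39 = 6.091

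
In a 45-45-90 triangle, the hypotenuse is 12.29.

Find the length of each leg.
In a 45-45-90 triangle, hypotenuse = leg·√2  →  leg = hypotenuse/√2
leg = 12.29/√2 = 8.69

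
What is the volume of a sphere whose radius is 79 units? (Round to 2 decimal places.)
Volume = (4/3) * pi * r³
Volume = (4/3) * pi * 79³
Volume = (4/3) * pi * 493039
Volume = 2065236.93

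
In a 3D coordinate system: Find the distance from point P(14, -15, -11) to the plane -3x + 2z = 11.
d = |(-3)(14) + 0(-15) + 2(-11) - (11)| / √((-3)² + 0² + 2²) = 75/√13 = 20.8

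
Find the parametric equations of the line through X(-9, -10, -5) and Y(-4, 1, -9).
Direction vector d = Y - X = (5, 11, -4)
x = -9 + 5t, y = -10 + 11t, z = -5 - 4t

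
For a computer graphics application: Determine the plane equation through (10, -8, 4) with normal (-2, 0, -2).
d = n·P = (-2)(10) + (0)(-8) + (-2)(4) = -28
Plane: -2x - 2z = -28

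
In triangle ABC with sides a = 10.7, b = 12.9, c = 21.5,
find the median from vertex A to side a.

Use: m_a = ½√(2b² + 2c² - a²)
m_a = ½√(2·12.9² + 2·21.5² - 10.7²)
m_a = ½√(332.82 + 924.5 - 114.49) = ½√1142.83 = 16.9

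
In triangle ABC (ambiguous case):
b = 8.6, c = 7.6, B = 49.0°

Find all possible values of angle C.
sin(C)/c = sin(B)/b  →  sin(C) = c·sin(B)/b = 7.6·sin(49.0°)/8.6 = 0.666953
C₁ = arcsin(0.666953) = 41.83°,  C₂ = 180° - C₁ = 138.17°
Check C₂: A = 180° - 49.0° - 138.17° = -7.17° ≤ 0, rejected
C = 41.83° (one solution)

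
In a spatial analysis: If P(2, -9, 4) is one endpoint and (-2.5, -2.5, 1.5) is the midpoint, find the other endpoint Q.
Q = (2×(-2.5) - 2, 2×(-2.5) - (-9), 2×1.5 - 4) = (-7, 4, -1)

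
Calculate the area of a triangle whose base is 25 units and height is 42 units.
Area = (1/2) * base * height
Area = (1/2) * 25 * 42
Area = 525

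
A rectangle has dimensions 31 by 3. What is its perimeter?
Perimeter = 2 * (length + width)
Perimeter = 2 * (31 + 3)
Perimeter = 2 * 34
Perimeter = 68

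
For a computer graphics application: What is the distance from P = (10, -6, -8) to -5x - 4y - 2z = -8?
d = |(-5)(10) + (-4)(-6) + (-2)(-8) - (-8)| / √((-5)² + (-4)² + (-2)²) = 2/√45 = 0.2981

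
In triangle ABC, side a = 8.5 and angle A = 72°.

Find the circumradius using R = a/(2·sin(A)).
R = a/(2·sin(A)) = 8.5/(2·sin(72°))
R = 8.5/(2·0.951057) = 8.5/1.902113 = 4.469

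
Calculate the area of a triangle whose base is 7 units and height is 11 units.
Area = (1/2) * base * height
Area = (1/2) * 7 * 11
Area = 38.50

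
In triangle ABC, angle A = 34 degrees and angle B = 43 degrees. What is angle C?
Sum of angles in a triangle = 180 degrees
Third angle = 180 - 34 - 43
Third angle = 103 degrees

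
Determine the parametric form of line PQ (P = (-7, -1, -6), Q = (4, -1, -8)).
Direction vector d = Q - P = (11, 0, -2)
x = -7 + 11t, y = -1, z = -6 - 2t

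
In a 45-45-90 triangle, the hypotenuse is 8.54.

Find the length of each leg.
In a 45-45-90 triangle, hypotenuse = leg·√2  →  leg = hypotenuse/√2
leg = 8.54/√2 = 6.039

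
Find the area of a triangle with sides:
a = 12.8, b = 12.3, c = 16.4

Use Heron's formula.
s = (a+b+c)/2 = (12.8+12.3+16.4)/2 = 20.75
A = √(s(s-a)(s-b)(s-c)) = √(20.75·7.95·8.45·4.35)
A = √6063.61 = 77.87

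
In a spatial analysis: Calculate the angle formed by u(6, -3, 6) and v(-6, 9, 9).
u·v = -9, |u|² = 81, |v|² = 198
cos θ = -9/√16038 ≈ -0.07107
θ ≈ 94.08°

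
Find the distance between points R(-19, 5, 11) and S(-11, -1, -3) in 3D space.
d = √[(8)² + (-6)² + (-14)²] = √296 = 17.2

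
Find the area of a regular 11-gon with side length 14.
For a regular 11-gon with side length s = 14:
Apothem a = s / (2*tan(pi/11)) = 14 / (2*tan(pi/11)) ≈ 23.83981
Perimeter P = 11 * 14 = 154
Area = (1/2) * P * a = (1/2) * 154 * 23.83981 = 1835.67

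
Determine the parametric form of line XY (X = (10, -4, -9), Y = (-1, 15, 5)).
Direction vector d = Y - X = (-11, 19, 14)
x = 10 - 11t, y = -4 + 19t, z = -9 + 14t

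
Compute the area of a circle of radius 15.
Area = pi * r²
Area = pi * 15²
Area = pi * 225
Area = 706.86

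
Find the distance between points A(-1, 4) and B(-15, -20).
Using the distance formula: d = sqrt((x₂-x₁)² + (y₂-y₁)²)
dx = (-15) - (-1) = -14
dy = (-20) - 4 = -24
d = sqrt((-14)² + (-24)²) = sqrt(196 + 576) = sqrt(772) = 27.78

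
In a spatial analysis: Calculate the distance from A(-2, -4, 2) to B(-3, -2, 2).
d = √[(-1)² + (2)² + (0)²] = √5 = 2.236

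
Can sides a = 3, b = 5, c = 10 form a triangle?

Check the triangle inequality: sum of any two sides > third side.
No: 3 + 5 = 8 is not > 10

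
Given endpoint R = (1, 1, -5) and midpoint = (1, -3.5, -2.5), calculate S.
S = (2×1 - 1, 2×(-3.5) - 1, 2×(-2.5) - (-5)) = (1, -8, 0)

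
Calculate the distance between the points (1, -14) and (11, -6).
Using the distance formula: d = sqrt((x₂-x₁)² + (y₂-y₁)²)
dx = 11 - 1 = 10
dy = (-6) - (-14) = 8
d = sqrt(10² + 8²) = sqrt(100 + 64) = sqrt(164) = 12.81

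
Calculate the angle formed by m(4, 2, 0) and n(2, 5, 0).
m·n = 18, |m|² = 20, |n|² = 29
cos θ = 18/√580 ≈ 0.7474
θ ≈ 41.63°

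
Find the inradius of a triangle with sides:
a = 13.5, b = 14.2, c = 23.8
s = (a+b+c)/2 = (13.5+14.2+23.8)/2 = 25.75
Area = √(s(s-a)(s-b)(s-c)) = √(25.75·12.25·11.55·1.95) = 84.2878
r = Area/s = 84.2878/25.75 = 3.273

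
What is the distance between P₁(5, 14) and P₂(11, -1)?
Using the distance formula: d = sqrt((x₂-x₁)² + (y₂-y₁)²)
dx = 11 - 5 = 6
dy = (-1) - 14 = -15
d = sqrt(6² + (-15)²) = sqrt(36 + 225) = sqrt(261) = 16.16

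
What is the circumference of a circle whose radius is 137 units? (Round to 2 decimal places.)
Circumference = 2 * pi * r
Circumference = 2 * pi * 137
Circumference = 860.80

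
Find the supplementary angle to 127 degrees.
Supplementary angles sum to 180 degrees.
Other angle = 180 - 127
Other angle = 53 degrees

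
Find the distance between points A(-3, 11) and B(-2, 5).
Using the distance formula: d = sqrt((x₂-x₁)² + (y₂-y₁)²)
dx = (-2) - (-3) = 1
dy = 5 - 11 = -6
d = sqrt(1² + (-6)²) = sqrt(1 + 36) = sqrt(37) = 6.08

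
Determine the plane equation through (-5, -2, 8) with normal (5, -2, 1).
d = n·P = (5)(-5) + (-2)(-2) + (1)(8) = -13
Plane: 5x - 2y + z = -13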